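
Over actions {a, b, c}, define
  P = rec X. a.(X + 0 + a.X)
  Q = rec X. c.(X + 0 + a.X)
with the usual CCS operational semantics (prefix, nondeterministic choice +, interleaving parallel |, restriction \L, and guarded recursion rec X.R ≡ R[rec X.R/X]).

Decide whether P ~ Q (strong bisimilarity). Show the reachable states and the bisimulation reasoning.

not bisimilar

P's transition system — 2 states:
  s0 = rec X. a.(X + 0 + a.X) → ··a··> s1
  s1 = (rec X. a.(X + 0 + a.X)) + 0 + a.(rec X. a.(X + 0 + a.X)) → ··a··> s0, ··a··> s1
Q's transition system — 2 states:
  t0 = rec X. c.(X + 0 + a.X) → ··c··> t1
  t1 = (rec X. c.(X + 0 + a.X)) + 0 + a.(rec X. c.(X + 0 + a.X)) → ··a··> t0, ··c··> t1
Partition-refinement fixed point:
  B0 = {s0, s1}
  B1 = {t0}
  B2 = {t1}
s0 ∈ B0, t0 ∈ B1 → different blocks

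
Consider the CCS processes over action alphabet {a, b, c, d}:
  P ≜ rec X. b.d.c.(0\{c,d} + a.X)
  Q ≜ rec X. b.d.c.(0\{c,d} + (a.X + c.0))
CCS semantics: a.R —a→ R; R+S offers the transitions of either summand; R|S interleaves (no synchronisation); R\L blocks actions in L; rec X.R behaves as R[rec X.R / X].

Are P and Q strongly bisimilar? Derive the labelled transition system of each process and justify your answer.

Reachable graph of P (4 states):
  p0 = rec X. b.d.c.(0\{c,d} + a.X) has moves ··b··> p1
  p1 = d.c.(0\{c,d} + a.(rec X. b.d.c.(0\{c,d} + a.X))) has moves ··d··> p2
  p2 = c.(0\{c,d} + a.(rec X. b.d.c.(0\{c,d} + a.X))) has moves ··c··> p3
  p3 = 0\{c,d} + a.(rec X. b.d.c.(0\{c,d} + a.X)) has moves ··a··> p0
Reachable graph of Q (5 states):
  q0 = rec X. b.d.c.(0\{c,d} + (a.X + c.0)) has moves ··b··> q1
  q1 = d.c.(0\{c,d} + (a.(rec X. b.d.c.(0\{c,d} + (a.X + c.0))) + c.0)) has moves ··d··> q2
  q2 = c.(0\{c,d} + (a.(rec X. b.d.c.(0\{c,d} + (a.X + c.0))) + c.0)) has moves ··c··> q3
  q3 = 0\{c,d} + (a.(rec X. b.d.c.(0\{c,d} + (a.X + c.0))) + c.0) has moves ··a··> q0, ··c··> q4
  q4 = 0 has moves ·
Coarsest stable partition (strong bisimilarity classes):
  B0 = {p0}
  B1 = {p1}
  B2 = {p2}
  B3 = {p3}
  B4 = {q0}
  B5 = {q1}
  B6 = {q2}
  B7 = {q3}
  B8 = {q4}
p0 ∈ B0, q0 ∈ B4 → different blocks

P ≁ Q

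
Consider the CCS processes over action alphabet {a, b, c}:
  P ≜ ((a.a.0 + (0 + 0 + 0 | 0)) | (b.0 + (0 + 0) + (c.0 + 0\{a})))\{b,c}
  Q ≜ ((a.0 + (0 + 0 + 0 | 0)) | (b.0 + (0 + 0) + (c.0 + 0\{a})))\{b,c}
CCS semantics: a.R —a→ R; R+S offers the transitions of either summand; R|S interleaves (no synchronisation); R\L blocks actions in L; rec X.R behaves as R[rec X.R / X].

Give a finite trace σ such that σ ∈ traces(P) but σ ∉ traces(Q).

P's transition system — 3 states:
  m0 = ((a.a.0 + (0 + 0 + 0 | 0)) | (b.0 + (0 + 0) + (c.0 + 0\{a})))\{b,c} | =a=> m1
  m1 = (a.0 | (b.0 + (0 + 0) + (c.0 + 0\{a})))\{b,c} | =a=> m2
  m2 = (0 | (b.0 + (0 + 0) + (c.0 + 0\{a})))\{b,c} | deadlocked
Q's transition system — 2 states:
  n0 = ((a.0 + (0 + 0 + 0 | 0)) | (b.0 + (0 + 0) + (c.0 + 0\{a})))\{b,c} | =a=> n1
  n1 = (0 | (b.0 + (0 + 0) + (c.0 + 0\{a})))\{b,c} | deadlocked
Trace ⟨aa⟩ through P, begin at {m0}:
  step 1 (a): {m1}
  step 2 (a): {m2}
  P completes σ.
Trace ⟨aa⟩ through Q, begin at {n0}:
  step 1 (a): {n1}
  step 2 (a): no successor for Q

aa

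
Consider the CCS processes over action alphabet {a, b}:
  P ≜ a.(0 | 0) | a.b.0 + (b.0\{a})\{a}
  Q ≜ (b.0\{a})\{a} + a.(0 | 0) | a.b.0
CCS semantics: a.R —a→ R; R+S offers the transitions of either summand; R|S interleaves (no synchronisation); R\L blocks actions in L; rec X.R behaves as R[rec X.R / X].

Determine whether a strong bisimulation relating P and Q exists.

LTS(P): 7 reachable states
  u0 = a.(0 | 0) | a.b.0 + (b.0\{a})\{a} → =a=> u1, =a=> u2, =b=> u3
  u1 = 0 | 0 | a.b.0 → =a=> u4
  u2 = a.(0 | 0) | b.0 → =a=> u4, =b=> u5
  u3 = 0\{a}\{a} → ·
  u4 = 0 | 0 | b.0 → =b=> u6
  u5 = a.(0 | 0) | 0 → =a=> u6
  u6 = 0 | 0 | 0 → ·
LTS(Q): 7 reachable states
  v0 = (b.0\{a})\{a} + a.(0 | 0) | a.b.0 → =a=> v1, =a=> v2, =b=> v3
  v1 = 0 | 0 | a.b.0 → =a=> v4
  v2 = a.(0 | 0) | b.0 → =a=> v4, =b=> v5
  v3 = 0\{a}\{a} → ·
  v4 = 0 | 0 | b.0 → =b=> v6
  v5 = a.(0 | 0) | 0 → =a=> v6
  v6 = 0 | 0 | 0 → ·
Partition-refinement fixed point:
  B0 = {u0, v0}
  B1 = {u2, v2}
  B2 = {u4, v4}
  B3 = {u3, u6, v3, v6}
  B4 = {u5, v5}
  B5 = {u1, v1}
u0 ∈ B0, v0 ∈ B0 → same block

P ~ Q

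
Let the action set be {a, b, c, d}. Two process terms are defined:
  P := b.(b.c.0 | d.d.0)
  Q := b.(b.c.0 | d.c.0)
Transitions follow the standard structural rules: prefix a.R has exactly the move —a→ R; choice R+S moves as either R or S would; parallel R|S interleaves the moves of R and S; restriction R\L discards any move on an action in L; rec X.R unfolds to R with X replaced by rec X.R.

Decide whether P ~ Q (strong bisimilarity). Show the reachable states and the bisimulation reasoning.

NO

Reachable graph of P (10 states):
  m0 = b.(b.c.0 | d.d.0) → =b=> m1
  m1 = b.c.0 | d.d.0 → =b=> m2, =d=> m3
  m2 = c.0 | d.d.0 → =c=> m4, =d=> m5
  m3 = b.c.0 | d.0 → =b=> m5, =d=> m6
  m4 = 0 | d.d.0 → =d=> m7
  m5 = c.0 | d.0 → =c=> m7, =d=> m8
  m6 = b.c.0 | 0 → =b=> m8
  m7 = 0 | d.0 → =d=> m9
  m8 = c.0 | 0 → =c=> m9
  m9 = 0 | 0 → ·
Reachable graph of Q (10 states):
  n0 = b.(b.c.0 | d.c.0) → =b=> n1
  n1 = b.c.0 | d.c.0 → =b=> n2, =d=> n3
  n2 = c.0 | d.c.0 → =c=> n4, =d=> n5
  n3 = b.c.0 | c.0 → =b=> n5, =c=> n6
  n4 = 0 | d.c.0 → =d=> n7
  n5 = c.0 | c.0 → =c=> n7, =c=> n8
  n6 = b.c.0 | 0 → =b=> n8
  n7 = 0 | c.0 → =c=> n9
  n8 = c.0 | 0 → =c=> n9
  n9 = 0 | 0 → ·
Bisimilarity quotient blocks:
  B0 = {m0}
  B1 = {m1}
  B2 = {m3}
  B3 = {m6, n6}
  B4 = {m8, n7, n8}
  B5 = {m9, n9}
  B6 = {m5}
  B7 = {m7}
  B8 = {m2}
  B9 = {m4}
  B10 = {n0}
  B11 = {n1}
  B12 = {n2}
  B13 = {n4}
  B14 = {n5}
  B15 = {n3}
m0 ∈ B0, n0 ∈ B10 → different blocks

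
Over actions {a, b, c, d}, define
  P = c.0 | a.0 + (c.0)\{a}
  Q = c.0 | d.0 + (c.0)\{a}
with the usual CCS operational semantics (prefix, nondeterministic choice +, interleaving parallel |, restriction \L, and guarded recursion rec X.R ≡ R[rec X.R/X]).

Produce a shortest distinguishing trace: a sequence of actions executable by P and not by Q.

a

P's transition system — 5 states:
  m0 = c.0 | a.0 + (c.0)\{a} | -a-> m1, -c-> m2, -c-> m3
  m1 = c.0 | 0 | -c-> m4
  m2 = 0 | a.0 | -a-> m4
  m3 = 0\{a} | ·
  m4 = 0 | 0 | ·
Q's transition system — 5 states:
  n0 = c.0 | d.0 + (c.0)\{a} | -c-> n1, -c-> n2, -d-> n3
  n1 = 0 | d.0 | -d-> n4
  n2 = 0\{a} | ·
  n3 = c.0 | 0 | -c-> n4
  n4 = 0 | 0 | ·
Executing a from P (initial set {m0}):
  step 1 (a): {m1}
  ✓ P
Executing a from Q (initial set {n0}):
  step 1 (a): no successor for Q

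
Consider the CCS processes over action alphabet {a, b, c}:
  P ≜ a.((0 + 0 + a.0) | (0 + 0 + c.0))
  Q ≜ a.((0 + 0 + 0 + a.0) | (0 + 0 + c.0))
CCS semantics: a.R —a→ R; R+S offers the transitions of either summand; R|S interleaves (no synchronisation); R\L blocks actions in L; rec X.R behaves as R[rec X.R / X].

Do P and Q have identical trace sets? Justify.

YES

LTS(P): 5 reachable states
  u0 = a.((0 + 0 + a.0) | (0 + 0 + c.0)) has moves —a→ u1
  u1 = (0 + 0 + a.0) | (0 + 0 + c.0) has moves —a→ u2, —c→ u3
  u2 = 0 | (0 + 0 + c.0) has moves —c→ u4
  u3 = (0 + 0 + a.0) | 0 has moves —a→ u4
  u4 = 0 | 0 has moves deadlocked
LTS(Q): 5 reachable states
  v0 = a.((0 + 0 + 0 + a.0) | (0 + 0 + c.0)) has moves —a→ v1
  v1 = (0 + 0 + 0 + a.0) | (0 + 0 + c.0) has moves —a→ v2, —c→ v3
  v2 = 0 | (0 + 0 + c.0) has moves —c→ v4
  v3 = (0 + 0 + 0 + a.0) | 0 has moves —a→ v4
  v4 = 0 | 0 has moves deadlocked
Coarsest stable partition (strong bisimilarity classes):
  B0 = {u0, v0}
  B1 = {u1, v1}
  B2 = {u3, v3}
  B3 = {u4, v4}
  B4 = {u2, v2}
u0 ∈ B0, v0 ∈ B0 → same block
Bisimilar ⇒ trace-equivalent.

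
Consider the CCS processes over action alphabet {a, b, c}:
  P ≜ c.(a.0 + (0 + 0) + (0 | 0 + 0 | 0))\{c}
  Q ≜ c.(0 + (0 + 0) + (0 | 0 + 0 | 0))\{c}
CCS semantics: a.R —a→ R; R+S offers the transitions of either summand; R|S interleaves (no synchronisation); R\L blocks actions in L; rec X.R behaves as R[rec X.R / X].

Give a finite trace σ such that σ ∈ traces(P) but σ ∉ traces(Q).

ca

Reachable graph of P (3 states):
  s0 = c.(a.0 + (0 + 0) + (0 | 0 + 0 | 0))\{c} → —c→ s1
  s1 = (a.0 + (0 + 0) + (0 | 0 + 0 | 0))\{c} → —a→ s2
  s2 = 0\{c} → deadlocked
Reachable graph of Q (2 states):
  t0 = c.(0 + (0 + 0) + (0 | 0 + 0 | 0))\{c} → —c→ t1
  t1 = (0 + (0 + 0) + (0 | 0 + 0 | 0))\{c} → deadlocked
Trace ⟨ca⟩ through P, begin at {s0}:
  step 1 (c): {s1}
  step 2 (a): {s2}
  ✓ P
Trace ⟨ca⟩ through Q, begin at {t0}:
  step 1 (c): {t1}
  step 2 (a): no successor for Q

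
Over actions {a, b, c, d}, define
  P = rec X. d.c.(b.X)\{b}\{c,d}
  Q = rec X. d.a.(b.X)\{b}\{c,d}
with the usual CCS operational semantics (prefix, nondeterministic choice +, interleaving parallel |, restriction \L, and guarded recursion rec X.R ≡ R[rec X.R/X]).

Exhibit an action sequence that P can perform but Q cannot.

LTS(P): 3 reachable states
  u0 = rec X. d.c.(b.X)\{b}\{c,d} :: --d--▸ u1
  u1 = c.(b.(rec X. d.c.(b.X)\{b}\{c,d}))\{b}\{c,d} :: --c--▸ u2
  u2 = (b.(rec X. d.c.(b.X)\{b}\{c,d}))\{b}\{c,d} :: ∅
LTS(Q): 3 reachable states
  v0 = rec X. d.a.(b.X)\{b}\{c,d} :: --d--▸ v1
  v1 = a.(b.(rec X. d.a.(b.X)\{b}\{c,d}))\{b}\{c,d} :: --a--▸ v2
  v2 = (b.(rec X. d.a.(b.X)\{b}\{c,d}))\{b}\{c,d} :: ∅
Trace ⟨dc⟩ through P, begin at {u0}:
  after d @ step 1: {u1}
  after c @ step 2: {u2}
  P completes σ.
Trace ⟨dc⟩ through Q, begin at {v0}:
  after d @ step 1: {v1}
  after c @ step 2: no successor for Q

dc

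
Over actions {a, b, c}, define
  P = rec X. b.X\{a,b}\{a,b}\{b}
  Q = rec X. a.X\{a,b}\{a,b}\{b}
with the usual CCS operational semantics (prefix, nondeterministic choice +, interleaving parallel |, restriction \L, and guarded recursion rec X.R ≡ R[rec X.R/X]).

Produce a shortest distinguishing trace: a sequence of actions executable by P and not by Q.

LTS(P): 2 reachable states
  m0 = rec X. b.X\{a,b}\{a,b}\{b} → =b=> m1
  m1 = (rec X. b.X\{a,b}\{a,b}\{b})\{a,b}\{a,b}\{b} → deadlocked
LTS(Q): 2 reachable states
  n0 = rec X. a.X\{a,b}\{a,b}\{b} → =a=> n1
  n1 = (rec X. a.X\{a,b}\{a,b}\{b})\{a,b}\{a,b}\{b} → deadlocked
Run σ = ⟨b⟩ on P: start {m0}
  [1] b ⇒ {m1}
  — P admits the full trace.
Run σ = ⟨b⟩ on Q: start {n0}
  [1] b ⇒ ∅  — Q cannot continue

b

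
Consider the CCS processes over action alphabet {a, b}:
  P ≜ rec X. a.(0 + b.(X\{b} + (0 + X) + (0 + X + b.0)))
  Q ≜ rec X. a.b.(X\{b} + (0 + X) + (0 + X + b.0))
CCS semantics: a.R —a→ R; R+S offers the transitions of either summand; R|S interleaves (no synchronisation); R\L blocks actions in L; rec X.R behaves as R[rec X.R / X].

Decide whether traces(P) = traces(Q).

trace-equivalent

P's transition system — 5 states:
  m0 = rec X. a.(0 + b.(X\{b} + (0 + X) + (0 + X + b.0))) :: ··a··> m1
  m1 = 0 + b.((rec X. a.(0 + b.(X\{b} + (0 + X) + (0 + X + b.0))))\{b} + (0 + (rec X. a.(0 + b.(X\{b} + (0 + X) + (0 + X + b.0))))) + (0 + (rec X. a.(0 + b.(X\{b} + (0 + X) + (0 + X + b.0)))) + b.0)) :: ··b··> m2
  m2 = (rec X. a.(0 + b.(X\{b} + (0 + X) + (0 + X + b.0))))\{b} + (0 + (rec X. a.(0 + b.(X\{b} + (0 + X) + (0 + X + b.0))))) + (0 + (rec X. a.(0 + b.(X\{b} + (0 + X) + (0 + X + b.0)))) + b.0) :: ··a··> m1, ··a··> m3, ··b··> m4
  m3 = (0 + b.((rec X. a.(0 + b.(X\{b} + (0 + X) + (0 + X + b.0))))\{b} + (0 + (rec X. a.(0 + b.(X\{b} + (0 + X) + (0 + X + b.0))))) + (0 + (rec X. a.(0 + b.(X\{b} + (0 + X) + (0 + X + b.0)))) + b.0)))\{b} :: ∅
  m4 = 0 :: ∅
Q's transition system — 5 states:
  n0 = rec X. a.b.(X\{b} + (0 + X) + (0 + X + b.0)) :: ··a··> n1
  n1 = b.((rec X. a.b.(X\{b} + (0 + X) + (0 + X + b.0)))\{b} + (0 + (rec X. a.b.(X\{b} + (0 + X) + (0 + X + b.0)))) + (0 + (rec X. a.b.(X\{b} + (0 + X) + (0 + X + b.0))) + b.0)) :: ··b··> n2
  n2 = (rec X. a.b.(X\{b} + (0 + X) + (0 + X + b.0)))\{b} + (0 + (rec X. a.b.(X\{b} + (0 + X) + (0 + X + b.0)))) + (0 + (rec X. a.b.(X\{b} + (0 + X) + (0 + X + b.0))) + b.0) :: ··a··> n1, ··a··> n3, ··b··> n4
  n3 = (b.((rec X. a.b.(X\{b} + (0 + X) + (0 + X + b.0)))\{b} + (0 + (rec X. a.b.(X\{b} + (0 + X) + (0 + X + b.0)))) + (0 + (rec X. a.b.(X\{b} + (0 + X) + (0 + X + b.0))) + b.0)))\{b} :: ∅
  n4 = 0 :: ∅
Bisimilarity quotient blocks:
  B0 = {m0, n0}
  B1 = {m1, n1}
  B2 = {m2, n2}
  B3 = {m3, m4, n3, n4}
m0 ∈ B0, n0 ∈ B0 → same block
Bisimilar ⇒ trace-equivalent.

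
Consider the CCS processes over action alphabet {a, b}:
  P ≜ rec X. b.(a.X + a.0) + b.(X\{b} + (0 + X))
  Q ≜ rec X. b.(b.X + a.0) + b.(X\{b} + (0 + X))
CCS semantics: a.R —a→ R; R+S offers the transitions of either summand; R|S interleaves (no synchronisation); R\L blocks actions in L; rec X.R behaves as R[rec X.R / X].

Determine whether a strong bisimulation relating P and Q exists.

P's transition system — 4 states:
  m0 = rec X. b.(a.X + a.0) + b.(X\{b} + (0 + X)) ⊢ --b--▸ m1, --b--▸ m2
  m1 = (rec X. b.(a.X + a.0) + b.(X\{b} + (0 + X)))\{b} + (0 + (rec X. b.(a.X + a.0) + b.(X\{b} + (0 + X)))) ⊢ --b--▸ m1, --b--▸ m2
  m2 = a.(rec X. b.(a.X + a.0) + b.(X\{b} + (0 + X))) + a.0 ⊢ --a--▸ m0, --a--▸ m3
  m3 = 0 ⊢ ∅
Q's transition system — 4 states:
  n0 = rec X. b.(b.X + a.0) + b.(X\{b} + (0 + X)) ⊢ --b--▸ n1, --b--▸ n2
  n1 = (rec X. b.(b.X + a.0) + b.(X\{b} + (0 + X)))\{b} + (0 + (rec X. b.(b.X + a.0) + b.(X\{b} + (0 + X)))) ⊢ --b--▸ n1, --b--▸ n2
  n2 = b.(rec X. b.(b.X + a.0) + b.(X\{b} + (0 + X))) + a.0 ⊢ --a--▸ n3, --b--▸ n0
  n3 = 0 ⊢ ∅
Coarsest stable partition (strong bisimilarity classes):
  B0 = {m0, m1}
  B1 = {m2}
  B2 = {m3, n3}
  B3 = {n0, n1}
  B4 = {n2}
m0 ∈ B0, n0 ∈ B3 → different blocks

P ≁ Q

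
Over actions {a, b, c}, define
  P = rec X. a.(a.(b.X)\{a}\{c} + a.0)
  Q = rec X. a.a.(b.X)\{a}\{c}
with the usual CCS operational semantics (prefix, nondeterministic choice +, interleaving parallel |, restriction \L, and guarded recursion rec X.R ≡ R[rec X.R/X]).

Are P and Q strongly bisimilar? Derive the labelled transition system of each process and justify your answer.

P's transition system — 5 states:
  s0 = rec X. a.(a.(b.X)\{a}\{c} + a.0) | -a-> s1
  s1 = a.(b.(rec X. a.(a.(b.X)\{a}\{c} + a.0)))\{a}\{c} + a.0 | -a-> s2, -a-> s3
  s2 = (b.(rec X. a.(a.(b.X)\{a}\{c} + a.0)))\{a}\{c} | -b-> s4
  s3 = 0 | ∅
  s4 = (rec X. a.(a.(b.X)\{a}\{c} + a.0))\{a}\{c} | ∅
Q's transition system — 4 states:
  t0 = rec X. a.a.(b.X)\{a}\{c} | -a-> t1
  t1 = a.(b.(rec X. a.a.(b.X)\{a}\{c}))\{a}\{c} | -a-> t2
  t2 = (b.(rec X. a.a.(b.X)\{a}\{c}))\{a}\{c} | -b-> t3
  t3 = (rec X. a.a.(b.X)\{a}\{c})\{a}\{c} | ∅
Bisimilarity quotient blocks:
  B0 = {s0}
  B1 = {s1}
  B2 = {s3, s4, t3}
  B3 = {s2, t2}
  B4 = {t0}
  B5 = {t1}
s0 ∈ B0, t0 ∈ B4 → different blocks

not bisimilar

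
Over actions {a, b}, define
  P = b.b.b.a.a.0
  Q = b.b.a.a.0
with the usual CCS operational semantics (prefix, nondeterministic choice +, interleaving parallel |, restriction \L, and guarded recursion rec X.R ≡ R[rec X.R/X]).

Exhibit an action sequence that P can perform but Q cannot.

P's transition system — 6 states:
  s0 = b.b.b.a.a.0 has moves —b→ s1
  s1 = b.b.a.a.0 has moves —b→ s2
  s2 = b.a.a.0 has moves —b→ s3
  s3 = a.a.0 has moves —a→ s4
  s4 = a.0 has moves —a→ s5
  s5 = 0 has moves (no moves)
Q's transition system — 5 states:
  t0 = b.b.a.a.0 has moves —b→ t1
  t1 = b.a.a.0 has moves —b→ t2
  t2 = a.a.0 has moves —a→ t3
  t3 = a.0 has moves —a→ t4
  t4 = 0 has moves (no moves)
Trace ⟨bbb⟩ through P, begin at {s0}:
  step 1 (b): {s1}
  step 2 (b): {s2}
  step 3 (b): {s3}
  P completes σ.
Trace ⟨bbb⟩ through Q, begin at {t0}:
  step 1 (b): {t1}
  step 2 (b): {t2}
  step 3 (b): ∅  — Q cannot continue

bbb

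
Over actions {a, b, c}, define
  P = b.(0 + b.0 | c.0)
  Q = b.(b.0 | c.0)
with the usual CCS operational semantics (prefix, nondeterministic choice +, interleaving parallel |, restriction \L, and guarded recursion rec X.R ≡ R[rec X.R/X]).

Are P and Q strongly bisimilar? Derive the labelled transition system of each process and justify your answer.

P ~ Q

P's transition system — 5 states:
  u0 = b.(0 + b.0 | c.0) ⊢ ··b··> u1
  u1 = 0 + b.0 | c.0 ⊢ ··b··> u2, ··c··> u3
  u2 = 0 | c.0 ⊢ ··c··> u4
  u3 = b.0 | 0 ⊢ ··b··> u4
  u4 = 0 | 0 ⊢ ∅
Q's transition system — 5 states:
  v0 = b.(b.0 | c.0) ⊢ ··b··> v1
  v1 = b.0 | c.0 ⊢ ··b··> v2, ··c··> v3
  v2 = 0 | c.0 ⊢ ··c··> v4
  v3 = b.0 | 0 ⊢ ··b··> v4
  v4 = 0 | 0 ⊢ ∅
Bisimilarity quotient blocks:
  B0 = {u0, v0}
  B1 = {u1, v1}
  B2 = {u2, v2}
  B3 = {u4, v4}
  B4 = {u3, v3}
u0 ∈ B0, v0 ∈ B0 → same block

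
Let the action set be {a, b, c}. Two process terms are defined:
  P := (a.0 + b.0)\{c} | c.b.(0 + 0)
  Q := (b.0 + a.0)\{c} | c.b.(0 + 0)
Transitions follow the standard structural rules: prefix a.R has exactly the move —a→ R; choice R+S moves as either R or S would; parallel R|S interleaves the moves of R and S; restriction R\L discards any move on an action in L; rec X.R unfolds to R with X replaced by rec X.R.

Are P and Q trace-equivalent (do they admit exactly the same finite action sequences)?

P's transition system — 6 states:
  s0 = (a.0 + b.0)\{c} | c.b.(0 + 0) | ··a··> s1, ··b··> s1, ··c··> s2
  s1 = 0\{c} | c.b.(0 + 0) | ··c··> s3
  s2 = (a.0 + b.0)\{c} | b.(0 + 0) | ··a··> s3, ··b··> s3, ··b··> s4
  s3 = 0\{c} | b.(0 + 0) | ··b··> s5
  s4 = (a.0 + b.0)\{c} | (0 + 0) | ··a··> s5, ··b··> s5
  s5 = 0\{c} | (0 + 0) | ·
Q's transition system — 6 states:
  t0 = (b.0 + a.0)\{c} | c.b.(0 + 0) | ··a··> t1, ··b··> t1, ··c··> t2
  t1 = 0\{c} | c.b.(0 + 0) | ··c··> t3
  t2 = (b.0 + a.0)\{c} | b.(0 + 0) | ··a··> t3, ··b··> t3, ··b··> t4
  t3 = 0\{c} | b.(0 + 0) | ··b··> t5
  t4 = (b.0 + a.0)\{c} | (0 + 0) | ··a··> t5, ··b··> t5
  t5 = 0\{c} | (0 + 0) | ·
Coarsest stable partition (strong bisimilarity classes):
  B0 = {s0, t0}
  B1 = {s2, t2}
  B2 = {s3, t3}
  B3 = {s5, t5}
  B4 = {s4, t4}
  B5 = {s1, t1}
s0 ∈ B0, t0 ∈ B0 → same block
Bisimilar ⇒ trace-equivalent.

traces(P) = traces(Q)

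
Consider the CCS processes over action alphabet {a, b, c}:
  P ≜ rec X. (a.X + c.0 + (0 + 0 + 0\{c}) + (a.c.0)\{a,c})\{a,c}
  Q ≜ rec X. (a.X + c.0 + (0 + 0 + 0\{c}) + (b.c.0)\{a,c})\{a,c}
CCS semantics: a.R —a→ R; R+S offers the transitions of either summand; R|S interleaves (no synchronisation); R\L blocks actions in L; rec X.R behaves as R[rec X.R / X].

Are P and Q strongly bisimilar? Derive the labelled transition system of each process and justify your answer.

LTS(P): 1 reachable states
  u0 = rec X. (a.X + c.0 + (0 + 0 + 0\{c}) + (a.c.0)\{a,c})\{a,c} | deadlocked
LTS(Q): 2 reachable states
  v0 = rec X. (a.X + c.0 + (0 + 0 + 0\{c}) + (b.c.0)\{a,c})\{a,c} | -b-> v1
  v1 = (c.0)\{a,c}\{a,c} | deadlocked
Partition-refinement fixed point:
  B0 = {u0, v1}
  B1 = {v0}
u0 ∈ B0, v0 ∈ B1 → different blocks

P ≁ Q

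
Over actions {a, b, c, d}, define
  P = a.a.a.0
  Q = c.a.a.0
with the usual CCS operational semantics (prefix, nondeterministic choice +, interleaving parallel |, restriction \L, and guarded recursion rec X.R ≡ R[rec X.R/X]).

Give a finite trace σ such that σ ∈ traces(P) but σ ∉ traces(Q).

a

LTS(P): 4 reachable states
  u0 = a.a.a.0 has moves ··a··> u1
  u1 = a.a.0 has moves ··a··> u2
  u2 = a.0 has moves ··a··> u3
  u3 = 0 has moves stopped
LTS(Q): 4 reachable states
  v0 = c.a.a.0 has moves ··c··> v1
  v1 = a.a.0 has moves ··a··> v2
  v2 = a.0 has moves ··a··> v3
  v3 = 0 has moves stopped
Run σ = ⟨a⟩ on P: start {u0}
  step 1 (a): {u1}
  ✓ P
Run σ = ⟨a⟩ on Q: start {v0}
  step 1 (a): no successor for Q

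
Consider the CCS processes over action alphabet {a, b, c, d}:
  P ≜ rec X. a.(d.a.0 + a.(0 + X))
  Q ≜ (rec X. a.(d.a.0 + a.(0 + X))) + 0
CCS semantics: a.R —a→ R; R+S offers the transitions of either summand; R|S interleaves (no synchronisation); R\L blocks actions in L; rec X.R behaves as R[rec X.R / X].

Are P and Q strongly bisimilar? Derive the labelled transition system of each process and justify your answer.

P ~ Q

P's transition system — 5 states:
  u0 = rec X. a.(d.a.0 + a.(0 + X)) has moves ··a··> u1
  u1 = d.a.0 + a.(0 + (rec X. a.(d.a.0 + a.(0 + X)))) has moves ··a··> u2, ··d··> u3
  u2 = 0 + (rec X. a.(d.a.0 + a.(0 + X))) has moves ··a··> u1
  u3 = a.0 has moves ··a··> u4
  u4 = 0 has moves ·
Q's transition system — 5 states:
  v0 = (rec X. a.(d.a.0 + a.(0 + X))) + 0 has moves ··a··> v1
  v1 = d.a.0 + a.(0 + (rec X. a.(d.a.0 + a.(0 + X)))) has moves ··a··> v2, ··d··> v3
  v2 = 0 + (rec X. a.(d.a.0 + a.(0 + X))) has moves ··a··> v1
  v3 = a.0 has moves ··a··> v4
  v4 = 0 has moves ·
Partition-refinement fixed point:
  B0 = {u0, u2, v0, v2}
  B1 = {u1, v1}
  B2 = {u3, v3}
  B3 = {u4, v4}
u0 ∈ B0, v0 ∈ B0 → same block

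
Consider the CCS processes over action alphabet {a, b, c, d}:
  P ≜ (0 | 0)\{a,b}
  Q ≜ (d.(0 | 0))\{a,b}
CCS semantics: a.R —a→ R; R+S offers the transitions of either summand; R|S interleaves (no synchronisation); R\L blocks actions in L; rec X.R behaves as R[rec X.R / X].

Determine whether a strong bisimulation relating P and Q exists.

P's transition system — 1 states:
  u0 = (0 | 0)\{a,b} has moves ∅
Q's transition system — 2 states:
  v0 = (d.(0 | 0))\{a,b} has moves —d→ v1
  v1 = (0 | 0)\{a,b} has moves ∅
Bisimilarity quotient blocks:
  B0 = {u0, v1}
  B1 = {v0}
u0 ∈ B0, v0 ∈ B1 → different blocks

NO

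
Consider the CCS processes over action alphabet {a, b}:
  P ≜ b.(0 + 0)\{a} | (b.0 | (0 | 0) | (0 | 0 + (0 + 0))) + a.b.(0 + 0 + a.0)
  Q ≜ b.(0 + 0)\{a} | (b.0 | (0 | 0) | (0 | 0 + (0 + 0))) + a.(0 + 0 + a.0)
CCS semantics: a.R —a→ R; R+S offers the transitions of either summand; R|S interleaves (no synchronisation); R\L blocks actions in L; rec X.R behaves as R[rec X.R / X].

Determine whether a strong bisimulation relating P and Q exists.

LTS(P): 7 reachable states
  u0 = b.(0 + 0)\{a} | (b.0 | (0 | 0) | (0 | 0 + (0 + 0))) + a.b.(0 + 0 + a.0) | --a--▸ u1, --b--▸ u2, --b--▸ u3
  u1 = b.(0 + 0 + a.0) | --b--▸ u4
  u2 = (0 + 0)\{a} | (b.0 | (0 | 0) | (0 | 0 + (0 + 0))) | --b--▸ u5
  u3 = b.(0 + 0)\{a} | (0 | (0 | 0) | (0 | 0 + (0 + 0))) | --b--▸ u5
  u4 = 0 + 0 + a.0 | --a--▸ u6
  u5 = (0 + 0)\{a} | (0 | (0 | 0) | (0 | 0 + (0 + 0))) | (no moves)
  u6 = 0 | (no moves)
LTS(Q): 6 reachable states
  v0 = b.(0 + 0)\{a} | (b.0 | (0 | 0) | (0 | 0 + (0 + 0))) + a.(0 + 0 + a.0) | --a--▸ v1, --b--▸ v2, --b--▸ v3
  v1 = 0 + 0 + a.0 | --a--▸ v4
  v2 = (0 + 0)\{a} | (b.0 | (0 | 0) | (0 | 0 + (0 + 0))) | --b--▸ v5
  v3 = b.(0 + 0)\{a} | (0 | (0 | 0) | (0 | 0 + (0 + 0))) | --b--▸ v5
  v4 = 0 | (no moves)
  v5 = (0 + 0)\{a} | (0 | (0 | 0) | (0 | 0 + (0 + 0))) | (no moves)
Coarsest stable partition (strong bisimilarity classes):
  B0 = {u0}
  B1 = {u1}
  B2 = {u4, v1}
  B3 = {u5, u6, v4, v5}
  B4 = {u2, u3, v2, v3}
  B5 = {v0}
u0 ∈ B0, v0 ∈ B5 → different blocks

not bisimilar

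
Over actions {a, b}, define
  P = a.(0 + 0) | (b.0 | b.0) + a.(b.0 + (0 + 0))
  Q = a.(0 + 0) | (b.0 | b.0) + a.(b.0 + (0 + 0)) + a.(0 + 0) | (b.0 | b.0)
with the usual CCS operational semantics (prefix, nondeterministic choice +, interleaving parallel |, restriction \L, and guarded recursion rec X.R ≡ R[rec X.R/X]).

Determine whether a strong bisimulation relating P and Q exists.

YES

Reachable graph of P (10 states):
  u0 = a.(0 + 0) | (b.0 | b.0) + a.(b.0 + (0 + 0)) → -a-> u1, -a-> u2, -b-> u3, -b-> u4
  u1 = (0 + 0) | (b.0 | b.0) → -b-> u5, -b-> u6
  u2 = b.0 + (0 + 0) → -b-> u7
  u3 = a.(0 + 0) | (0 | b.0) → -a-> u5, -b-> u8
  u4 = a.(0 + 0) | (b.0 | 0) → -a-> u6, -b-> u8
  u5 = (0 + 0) | (0 | b.0) → -b-> u9
  u6 = (0 + 0) | (b.0 | 0) → -b-> u9
  u7 = 0 → stopped
  u8 = a.(0 + 0) | (0 | 0) → -a-> u9
  u9 = (0 + 0) | (0 | 0) → stopped
Reachable graph of Q (10 states):
  v0 = a.(0 + 0) | (b.0 | b.0) + a.(b.0 + (0 + 0)) + a.(0 + 0) | (b.0 | b.0) → -a-> v1, -a-> v2, -b-> v3, -b-> v4
  v1 = (0 + 0) | (b.0 | b.0) → -b-> v5, -b-> v6
  v2 = b.0 + (0 + 0) → -b-> v7
  v3 = a.(0 + 0) | (0 | b.0) → -a-> v5, -b-> v8
  v4 = a.(0 + 0) | (b.0 | 0) → -a-> v6, -b-> v8
  v5 = (0 + 0) | (0 | b.0) → -b-> v9
  v6 = (0 + 0) | (b.0 | 0) → -b-> v9
  v7 = 0 → stopped
  v8 = a.(0 + 0) | (0 | 0) → -a-> v9
  v9 = (0 + 0) | (0 | 0) → stopped
Bisimilarity quotient blocks:
  B0 = {u0, v0}
  B1 = {u2, u5, u6, v2, v5, v6}
  B2 = {u7, u9, v7, v9}
  B3 = {u1, v1}
  B4 = {u3, u4, v3, v4}
  B5 = {u8, v8}
u0 ∈ B0, v0 ∈ B0 → same block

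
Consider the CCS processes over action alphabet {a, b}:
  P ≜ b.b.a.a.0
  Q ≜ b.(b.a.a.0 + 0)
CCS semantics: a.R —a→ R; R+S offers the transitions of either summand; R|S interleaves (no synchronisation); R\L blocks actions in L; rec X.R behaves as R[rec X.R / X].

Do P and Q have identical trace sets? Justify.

YES

P's transition system — 5 states:
  u0 = b.b.a.a.0 :: =b=> u1
  u1 = b.a.a.0 :: =b=> u2
  u2 = a.a.0 :: =a=> u3
  u3 = a.0 :: =a=> u4
  u4 = 0 :: (no moves)
Q's transition system — 5 states:
  v0 = b.(b.a.a.0 + 0) :: =b=> v1
  v1 = b.a.a.0 + 0 :: =b=> v2
  v2 = a.a.0 :: =a=> v3
  v3 = a.0 :: =a=> v4
  v4 = 0 :: (no moves)
Bisimilarity quotient blocks:
  B0 = {u0, v0}
  B1 = {u1, v1}
  B2 = {u2, v2}
  B3 = {u3, v3}
  B4 = {u4, v4}
u0 ∈ B0, v0 ∈ B0 → same block
Bisimilar ⇒ trace-equivalent.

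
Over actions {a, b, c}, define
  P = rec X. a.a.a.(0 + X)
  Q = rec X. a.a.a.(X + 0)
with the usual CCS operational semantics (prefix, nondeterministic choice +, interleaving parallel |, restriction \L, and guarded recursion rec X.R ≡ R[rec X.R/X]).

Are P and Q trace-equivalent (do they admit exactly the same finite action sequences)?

P's transition system — 4 states:
  s0 = rec X. a.a.a.(0 + X) has moves ··a··> s1
  s1 = a.a.(0 + (rec X. a.a.a.(0 + X))) has moves ··a··> s2
  s2 = a.(0 + (rec X. a.a.a.(0 + X))) has moves ··a··> s3
  s3 = 0 + (rec X. a.a.a.(0 + X)) has moves ··a··> s1
Q's transition system — 4 states:
  t0 = rec X. a.a.a.(X + 0) has moves ··a··> t1
  t1 = a.a.((rec X. a.a.a.(X + 0)) + 0) has moves ··a··> t2
  t2 = a.((rec X. a.a.a.(X + 0)) + 0) has moves ··a··> t3
  t3 = (rec X. a.a.a.(X + 0)) + 0 has moves ··a··> t1
Coarsest stable partition (strong bisimilarity classes):
  B0 = {s0, s1, s2, s3, t0, t1, t2, t3}
s0 ∈ B0, t0 ∈ B0 → same block
Bisimilar ⇒ trace-equivalent.

YES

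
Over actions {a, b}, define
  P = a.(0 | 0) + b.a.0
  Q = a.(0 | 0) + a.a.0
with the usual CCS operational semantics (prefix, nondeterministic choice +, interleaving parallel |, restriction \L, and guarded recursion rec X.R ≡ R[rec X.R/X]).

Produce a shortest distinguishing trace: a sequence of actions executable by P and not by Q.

b

Reachable graph of P (4 states):
  p0 = a.(0 | 0) + b.a.0 has moves =a=> p1, =b=> p2
  p1 = 0 | 0 has moves ∅
  p2 = a.0 has moves =a=> p3
  p3 = 0 has moves ∅
Reachable graph of Q (4 states):
  q0 = a.(0 | 0) + a.a.0 has moves =a=> q1, =a=> q2
  q1 = 0 | 0 has moves ∅
  q2 = a.0 has moves =a=> q3
  q3 = 0 has moves ∅
Trace ⟨b⟩ through P, begin at {p0}:
  [1] b ⇒ {p2}
  ✓ P
Trace ⟨b⟩ through Q, begin at {q0}:
  [1] b ⇒ no successor for Q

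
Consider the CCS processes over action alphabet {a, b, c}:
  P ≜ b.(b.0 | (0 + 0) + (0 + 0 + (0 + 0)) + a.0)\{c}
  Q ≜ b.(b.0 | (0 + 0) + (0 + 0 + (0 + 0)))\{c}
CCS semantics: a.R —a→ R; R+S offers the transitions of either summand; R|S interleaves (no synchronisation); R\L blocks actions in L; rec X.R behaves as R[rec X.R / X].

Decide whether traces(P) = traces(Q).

Reachable graph of P (4 states):
  s0 = b.(b.0 | (0 + 0) + (0 + 0 + (0 + 0)) + a.0)\{c} has moves ··b··> s1
  s1 = (b.0 | (0 + 0) + (0 + 0 + (0 + 0)) + a.0)\{c} has moves ··a··> s2, ··b··> s3
  s2 = 0\{c} has moves stopped
  s3 = (0 | (0 + 0))\{c} has moves stopped
Reachable graph of Q (3 states):
  t0 = b.(b.0 | (0 + 0) + (0 + 0 + (0 + 0)))\{c} has moves ··b··> t1
  t1 = (b.0 | (0 + 0) + (0 + 0 + (0 + 0)))\{c} has moves ··b··> t2
  t2 = (0 | (0 + 0))\{c} has moves stopped
Executing ba from P (initial set {s0}):
  [1] b ⇒ {s1}
  [2] a ⇒ {s2}
  P completes σ.
Executing ba from Q (initial set {t0}):
  [1] b ⇒ {t1}
  [2] a ⇒ no successor for Q

NO — witness ⟨ba⟩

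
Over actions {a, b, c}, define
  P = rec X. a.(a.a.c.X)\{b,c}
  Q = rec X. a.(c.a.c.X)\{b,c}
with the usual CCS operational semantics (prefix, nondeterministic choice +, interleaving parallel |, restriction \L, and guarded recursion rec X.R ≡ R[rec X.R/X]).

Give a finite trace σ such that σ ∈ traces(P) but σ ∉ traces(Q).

aa

LTS(P): 4 reachable states
  s0 = rec X. a.(a.a.c.X)\{b,c} ⊢ =a=> s1
  s1 = (a.a.c.(rec X. a.(a.a.c.X)\{b,c}))\{b,c} ⊢ =a=> s2
  s2 = (a.c.(rec X. a.(a.a.c.X)\{b,c}))\{b,c} ⊢ =a=> s3
  s3 = (c.(rec X. a.(a.a.c.X)\{b,c}))\{b,c} ⊢ ∅
LTS(Q): 2 reachable states
  t0 = rec X. a.(c.a.c.X)\{b,c} ⊢ =a=> t1
  t1 = (c.a.c.(rec X. a.(c.a.c.X)\{b,c}))\{b,c} ⊢ ∅
Trace ⟨aa⟩ through P, begin at {s0}:
  [1] a ⇒ {s1}
  [2] a ⇒ {s2}
  ✓ P
Trace ⟨aa⟩ through Q, begin at {t0}:
  [1] a ⇒ {t1}
  [2] a ⇒ no successor for Q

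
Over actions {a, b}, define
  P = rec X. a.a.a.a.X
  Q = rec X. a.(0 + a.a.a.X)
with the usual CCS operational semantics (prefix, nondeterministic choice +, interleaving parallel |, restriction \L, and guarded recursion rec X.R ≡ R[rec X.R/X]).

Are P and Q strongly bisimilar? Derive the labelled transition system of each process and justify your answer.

Reachable graph of P (4 states):
  m0 = rec X. a.a.a.a.X | -a-> m1
  m1 = a.a.a.(rec X. a.a.a.a.X) | -a-> m2
  m2 = a.a.(rec X. a.a.a.a.X) | -a-> m3
  m3 = a.(rec X. a.a.a.a.X) | -a-> m0
Reachable graph of Q (4 states):
  n0 = rec X. a.(0 + a.a.a.X) | -a-> n1
  n1 = 0 + a.a.a.(rec X. a.(0 + a.a.a.X)) | -a-> n2
  n2 = a.a.(rec X. a.(0 + a.a.a.X)) | -a-> n3
  n3 = a.(rec X. a.(0 + a.a.a.X)) | -a-> n0
Partition-refinement fixed point:
  B0 = {m0, m1, m2, m3, n0, n1, n2, n3}
m0 ∈ B0, n0 ∈ B0 → same block

bisimilar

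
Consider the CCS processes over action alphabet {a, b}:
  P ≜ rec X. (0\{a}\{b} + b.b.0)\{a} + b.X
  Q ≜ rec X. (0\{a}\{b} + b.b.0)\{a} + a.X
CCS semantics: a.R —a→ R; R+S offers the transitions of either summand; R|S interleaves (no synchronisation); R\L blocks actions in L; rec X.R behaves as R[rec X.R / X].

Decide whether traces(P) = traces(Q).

traces(P) ≠ traces(Q) — witness ⟨bbb⟩

P's transition system — 3 states:
  p0 = rec X. (0\{a}\{b} + b.b.0)\{a} + b.X has moves -b-> p0, -b-> p1
  p1 = (b.0)\{a} has moves -b-> p2
  p2 = 0\{a} has moves ·
Q's transition system — 3 states:
  q0 = rec X. (0\{a}\{b} + b.b.0)\{a} + a.X has moves -a-> q0, -b-> q1
  q1 = (b.0)\{a} has moves -b-> q2
  q2 = 0\{a} has moves ·
Run σ = ⟨bbb⟩ on P: start {p0}
  after b @ step 1: {p0, p1}
  after b @ step 2: {p0, p1, p2}
  after b @ step 3: {p0, p1, p2}
  — P admits the full trace.
Run σ = ⟨bbb⟩ on Q: start {q0}
  after b @ step 1: {q1}
  after b @ step 2: {q2}
  after b @ step 3: ∅ (Q stuck)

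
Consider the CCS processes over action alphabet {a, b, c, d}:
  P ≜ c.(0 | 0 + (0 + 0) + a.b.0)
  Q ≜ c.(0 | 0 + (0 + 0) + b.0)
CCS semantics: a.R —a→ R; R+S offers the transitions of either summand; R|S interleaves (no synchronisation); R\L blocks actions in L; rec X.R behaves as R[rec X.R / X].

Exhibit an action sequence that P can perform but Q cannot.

Reachable graph of P (4 states):
  p0 = c.(0 | 0 + (0 + 0) + a.b.0) ⊢ ··c··> p1
  p1 = 0 | 0 + (0 + 0) + a.b.0 ⊢ ··a··> p2
  p2 = b.0 ⊢ ··b··> p3
  p3 = 0 ⊢ ∅
Reachable graph of Q (3 states):
  q0 = c.(0 | 0 + (0 + 0) + b.0) ⊢ ··c··> q1
  q1 = 0 | 0 + (0 + 0) + b.0 ⊢ ··b··> q2
  q2 = 0 ⊢ ∅
Trace ⟨ca⟩ through P, begin at {p0}:
  [1] c ⇒ {p1}
  [2] a ⇒ {p2}
  ✓ P
Trace ⟨ca⟩ through Q, begin at {q0}:
  [1] c ⇒ {q1}
  [2] a ⇒ no successor for Q

ca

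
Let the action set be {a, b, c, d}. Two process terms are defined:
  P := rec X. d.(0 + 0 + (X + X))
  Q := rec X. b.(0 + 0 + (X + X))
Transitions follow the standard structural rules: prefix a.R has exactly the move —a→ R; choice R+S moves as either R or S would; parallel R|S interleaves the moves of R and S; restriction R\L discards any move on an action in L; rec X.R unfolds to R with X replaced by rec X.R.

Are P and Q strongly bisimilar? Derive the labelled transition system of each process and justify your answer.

NO

P's transition system — 2 states:
  s0 = rec X. d.(0 + 0 + (X + X)) has moves —d→ s1
  s1 = 0 + 0 + ((rec X. d.(0 + 0 + (X + X))) + (rec X. d.(0 + 0 + (X + X)))) has moves —d→ s1
Q's transition system — 2 states:
  t0 = rec X. b.(0 + 0 + (X + X)) has moves —b→ t1
  t1 = 0 + 0 + ((rec X. b.(0 + 0 + (X + X))) + (rec X. b.(0 + 0 + (X + X)))) has moves —b→ t1
Bisimilarity quotient blocks:
  B0 = {s0, s1}
  B1 = {t0, t1}
s0 ∈ B0, t0 ∈ B1 → different blocks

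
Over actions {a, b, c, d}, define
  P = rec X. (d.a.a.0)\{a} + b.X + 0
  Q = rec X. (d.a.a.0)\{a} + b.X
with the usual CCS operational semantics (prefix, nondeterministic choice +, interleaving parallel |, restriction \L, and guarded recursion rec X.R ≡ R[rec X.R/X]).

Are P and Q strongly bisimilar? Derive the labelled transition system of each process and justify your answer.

P's transition system — 2 states:
  u0 = rec X. (d.a.a.0)\{a} + b.X + 0 | —b→ u0, —d→ u1
  u1 = (a.a.0)\{a} | ·
Q's transition system — 2 states:
  v0 = rec X. (d.a.a.0)\{a} + b.X | —b→ v0, —d→ v1
  v1 = (a.a.0)\{a} | ·
Partition-refinement fixed point:
  B0 = {u0, v0}
  B1 = {u1, v1}
u0 ∈ B0, v0 ∈ B0 → same block

YES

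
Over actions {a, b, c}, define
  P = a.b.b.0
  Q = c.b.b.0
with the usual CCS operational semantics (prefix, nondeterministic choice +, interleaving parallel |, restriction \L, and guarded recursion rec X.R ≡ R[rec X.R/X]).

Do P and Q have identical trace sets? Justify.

traces(P) ≠ traces(Q) — witness ⟨a⟩

Reachable graph of P (4 states):
  s0 = a.b.b.0 → -a-> s1
  s1 = b.b.0 → -b-> s2
  s2 = b.0 → -b-> s3
  s3 = 0 → deadlocked
Reachable graph of Q (4 states):
  t0 = c.b.b.0 → -c-> t1
  t1 = b.b.0 → -b-> t2
  t2 = b.0 → -b-> t3
  t3 = 0 → deadlocked
Run σ = ⟨a⟩ on P: start {s0}
  after a @ step 1: {s1}
  — P admits the full trace.
Run σ = ⟨a⟩ on Q: start {t0}
  after a @ step 1: ∅  — Q cannot continue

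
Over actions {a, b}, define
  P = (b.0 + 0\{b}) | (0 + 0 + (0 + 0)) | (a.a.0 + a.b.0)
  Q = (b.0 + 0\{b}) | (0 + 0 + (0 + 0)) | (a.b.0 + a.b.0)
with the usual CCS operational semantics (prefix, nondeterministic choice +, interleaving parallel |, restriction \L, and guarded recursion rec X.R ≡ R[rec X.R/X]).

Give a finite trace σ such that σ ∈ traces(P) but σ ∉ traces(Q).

aa

LTS(P): 8 reachable states
  s0 = (b.0 + 0\{b}) | (0 + 0 + (0 + 0)) | (a.a.0 + a.b.0) ⊢ ··a··> s1, ··a··> s2, ··b··> s3
  s1 = (b.0 + 0\{b}) | (0 + 0 + (0 + 0)) | a.0 ⊢ ··a··> s4, ··b··> s5
  s2 = (b.0 + 0\{b}) | (0 + 0 + (0 + 0)) | b.0 ⊢ ··b··> s4, ··b··> s6
  s3 = 0 | (0 + 0 + (0 + 0)) | (a.a.0 + a.b.0) ⊢ ··a··> s5, ··a··> s6
  s4 = (b.0 + 0\{b}) | (0 + 0 + (0 + 0)) | 0 ⊢ ··b··> s7
  s5 = 0 | (0 + 0 + (0 + 0)) | a.0 ⊢ ··a··> s7
  s6 = 0 | (0 + 0 + (0 + 0)) | b.0 ⊢ ··b··> s7
  s7 = 0 | (0 + 0 + (0 + 0)) | 0 ⊢ deadlocked
LTS(Q): 6 reachable states
  t0 = (b.0 + 0\{b}) | (0 + 0 + (0 + 0)) | (a.b.0 + a.b.0) ⊢ ··a··> t1, ··b··> t2
  t1 = (b.0 + 0\{b}) | (0 + 0 + (0 + 0)) | b.0 ⊢ ··b··> t3, ··b··> t4
  t2 = 0 | (0 + 0 + (0 + 0)) | (a.b.0 + a.b.0) ⊢ ··a··> t4
  t3 = (b.0 + 0\{b}) | (0 + 0 + (0 + 0)) | 0 ⊢ ··b··> t5
  t4 = 0 | (0 + 0 + (0 + 0)) | b.0 ⊢ ··b··> t5
  t5 = 0 | (0 + 0 + (0 + 0)) | 0 ⊢ deadlocked
Executing aa from P (initial set {s0}):
  after a @ step 1: {s1, s2}
  after a @ step 2: {s4}
  ✓ P
Executing aa from Q (initial set {t0}):
  after a @ step 1: {t1}
  after a @ step 2: ∅  — Q cannot continue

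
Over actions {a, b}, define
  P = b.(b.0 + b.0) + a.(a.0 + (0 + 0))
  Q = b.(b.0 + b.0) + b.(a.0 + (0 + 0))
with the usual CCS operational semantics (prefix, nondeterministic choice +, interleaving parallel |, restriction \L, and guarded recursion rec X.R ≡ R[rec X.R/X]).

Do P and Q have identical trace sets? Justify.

trace-distinct — witness ⟨a⟩

LTS(P): 4 reachable states
  m0 = b.(b.0 + b.0) + a.(a.0 + (0 + 0)) → --a--▸ m1, --b--▸ m2
  m1 = a.0 + (0 + 0) → --a--▸ m3
  m2 = b.0 + b.0 → --b--▸ m3
  m3 = 0 → deadlocked
LTS(Q): 4 reachable states
  n0 = b.(b.0 + b.0) + b.(a.0 + (0 + 0)) → --b--▸ n1, --b--▸ n2
  n1 = a.0 + (0 + 0) → --a--▸ n3
  n2 = b.0 + b.0 → --b--▸ n3
  n3 = 0 → deadlocked
Run σ = ⟨a⟩ on P: start {m0}
  [1] a ⇒ {m1}
  — P admits the full trace.
Run σ = ⟨a⟩ on Q: start {n0}
  [1] a ⇒ ∅  — Q cannot continue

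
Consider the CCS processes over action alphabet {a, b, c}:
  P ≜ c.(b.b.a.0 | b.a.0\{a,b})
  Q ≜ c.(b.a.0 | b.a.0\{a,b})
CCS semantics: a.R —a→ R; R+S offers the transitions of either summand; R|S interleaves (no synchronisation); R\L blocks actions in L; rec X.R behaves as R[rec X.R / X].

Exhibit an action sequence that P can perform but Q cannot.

cbbb

P's transition system — 13 states:
  s0 = c.(b.b.a.0 | b.a.0\{a,b}) :: =c=> s1
  s1 = b.b.a.0 | b.a.0\{a,b} :: =b=> s2, =b=> s3
  s2 = b.a.0 | b.a.0\{a,b} :: =b=> s4, =b=> s5
  s3 = b.b.a.0 | a.0\{a,b} :: =a=> s6, =b=> s5
  s4 = a.0 | b.a.0\{a,b} :: =a=> s7, =b=> s8
  s5 = b.a.0 | a.0\{a,b} :: =a=> s9, =b=> s8
  s6 = b.b.a.0 | 0\{a,b} :: =b=> s9
  s7 = 0 | b.a.0\{a,b} :: =b=> s10
  s8 = a.0 | a.0\{a,b} :: =a=> s10, =a=> s11
  s9 = b.a.0 | 0\{a,b} :: =b=> s11
  s10 = 0 | a.0\{a,b} :: =a=> s12
  s11 = a.0 | 0\{a,b} :: =a=> s12
  s12 = 0 | 0\{a,b} :: stopped
Q's transition system — 10 states:
  t0 = c.(b.a.0 | b.a.0\{a,b}) :: =c=> t1
  t1 = b.a.0 | b.a.0\{a,b} :: =b=> t2, =b=> t3
  t2 = a.0 | b.a.0\{a,b} :: =a=> t4, =b=> t5
  t3 = b.a.0 | a.0\{a,b} :: =a=> t6, =b=> t5
  t4 = 0 | b.a.0\{a,b} :: =b=> t7
  t5 = a.0 | a.0\{a,b} :: =a=> t7, =a=> t8
  t6 = b.a.0 | 0\{a,b} :: =b=> t8
  t7 = 0 | a.0\{a,b} :: =a=> t9
  t8 = a.0 | 0\{a,b} :: =a=> t9
  t9 = 0 | 0\{a,b} :: stopped
Executing cbbb from P (initial set {s0}):
  step 1 (c): {s1}
  step 2 (b): {s2, s3}
  step 3 (b): {s4, s5}
  step 4 (b): {s8}
  ✓ P
Executing cbbb from Q (initial set {t0}):
  step 1 (c): {t1}
  step 2 (b): {t2, t3}
  step 3 (b): {t5}
  step 4 (b): ∅ (Q stuck)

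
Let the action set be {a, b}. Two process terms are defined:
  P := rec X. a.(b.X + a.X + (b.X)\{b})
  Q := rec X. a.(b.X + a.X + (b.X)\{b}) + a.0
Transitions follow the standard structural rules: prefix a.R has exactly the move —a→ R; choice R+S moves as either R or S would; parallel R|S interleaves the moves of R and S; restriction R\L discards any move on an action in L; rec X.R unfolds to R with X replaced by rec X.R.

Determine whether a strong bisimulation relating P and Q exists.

NO

Reachable graph of P (2 states):
  u0 = rec X. a.(b.X + a.X + (b.X)\{b}) | —a→ u1
  u1 = b.(rec X. a.(b.X + a.X + (b.X)\{b})) + a.(rec X. a.(b.X + a.X + (b.X)\{b})) + (b.(rec X. a.(b.X + a.X + (b.X)\{b})))\{b} | —a→ u0, —b→ u0
Reachable graph of Q (3 states):
  v0 = rec X. a.(b.X + a.X + (b.X)\{b}) + a.0 | —a→ v1, —a→ v2
  v1 = 0 | ·
  v2 = b.(rec X. a.(b.X + a.X + (b.X)\{b}) + a.0) + a.(rec X. a.(b.X + a.X + (b.X)\{b}) + a.0) + (b.(rec X. a.(b.X + a.X + (b.X)\{b}) + a.0))\{b} | —a→ v0, —b→ v0
Coarsest stable partition (strong bisimilarity classes):
  B0 = {u0}
  B1 = {u1}
  B2 = {v0}
  B3 = {v1}
  B4 = {v2}
u0 ∈ B0, v0 ∈ B2 → different blocks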